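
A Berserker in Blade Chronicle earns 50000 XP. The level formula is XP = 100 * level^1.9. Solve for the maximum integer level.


XP = 100 * level^1.9, so level = (XP / 100)^(1/1.9)
= (50000 / 100)^(1/1.9)
= 500.0^0.5263
= 26.3336
Floor: level = 26

level 26


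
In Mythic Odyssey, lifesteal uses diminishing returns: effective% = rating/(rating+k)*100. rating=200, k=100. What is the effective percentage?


effective% = rating / (rating + k) * 100
= 200 / (200 + 100) * 100
= 200 / 300 * 100
= 0.666667 * 100
= 66.67%

66.67%


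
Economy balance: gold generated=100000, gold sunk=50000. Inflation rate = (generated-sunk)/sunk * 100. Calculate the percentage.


Net gold = 100000 - 50000 = 50000
Inflation rate = net / sunk * 100 = 50000 / 50000 * 100
= 1.0 * 100
= 100.00%

100.00%


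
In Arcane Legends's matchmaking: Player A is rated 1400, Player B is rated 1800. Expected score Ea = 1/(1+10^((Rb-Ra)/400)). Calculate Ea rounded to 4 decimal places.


Elo expected score: Ea = 1/(1 + 10^((Rb-Ra)/400))
Rb - Ra = 1800 - 1400 = 400
(Rb-Ra)/400 = 400/400 = 1.0
10^1.0 = 10.0
Ea = 1/(1 + 10.0) = 1/11.0 = 0.0909

0.0909


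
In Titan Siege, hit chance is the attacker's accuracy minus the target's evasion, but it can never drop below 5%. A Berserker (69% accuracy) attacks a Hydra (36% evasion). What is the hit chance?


accuracy - evasion = 69 - 36 = 33
Apply floor: max(33, 5) = 33
Hit chance = 33%

33%


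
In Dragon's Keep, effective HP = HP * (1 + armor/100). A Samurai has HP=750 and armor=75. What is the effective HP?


EHP = 750 * (1 + 75/100)
= 750 * (1 + 0.75)
= 750 * 1.75
= 1312.5

1312.5 EHP


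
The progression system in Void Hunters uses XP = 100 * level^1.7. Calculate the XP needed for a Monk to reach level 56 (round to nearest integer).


XP = 100 * level^1.7
Substitute level = 56:
XP = 100 * 56^1.7
= 100 * 937.3886
= 93739

93739 XP


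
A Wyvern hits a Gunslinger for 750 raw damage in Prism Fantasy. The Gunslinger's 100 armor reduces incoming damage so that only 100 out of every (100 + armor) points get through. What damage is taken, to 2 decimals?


actual = 750 * 100 / (100 + 100)
= 750 * 100 / 200
= 75000 / 200
= 375.00

375.00 damage


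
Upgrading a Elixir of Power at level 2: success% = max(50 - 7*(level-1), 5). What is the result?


raw_rate = 50 - 7 * (2 - 1)
= 50 - 7 * 1
= 50 - 7
= 43
Apply floor: max(43, 5) = 43%

43%


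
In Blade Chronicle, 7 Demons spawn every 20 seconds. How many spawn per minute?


Spawns per minute = count * (60 / interval)
= 7 * (60 / 20)
= 7 * 3.0
= 21.0

21.0 per minute


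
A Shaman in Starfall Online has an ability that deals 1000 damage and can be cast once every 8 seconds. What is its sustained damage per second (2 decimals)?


DPS = damage / cooldown
= 1000 / 8
= 125.00

125.00 DPS


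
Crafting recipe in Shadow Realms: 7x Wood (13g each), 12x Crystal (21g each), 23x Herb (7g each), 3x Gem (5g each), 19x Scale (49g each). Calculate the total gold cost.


Cost breakdown:
  Wood: 7 * 13 = 91
  Crystal: 12 * 21 = 252
  Herb: 23 * 7 = 161
  Gem: 3 * 5 = 15
  Scale: 19 * 49 = 931
Total = 91 + 252 + 161 + 15 + 931 = 1450

1450 gold


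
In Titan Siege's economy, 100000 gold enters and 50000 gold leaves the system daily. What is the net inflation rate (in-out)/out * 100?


Net gold = 100000 - 50000 = 50000
Inflation rate = net / sunk * 100 = 50000 / 50000 * 100
= 1.0 * 100
= 100.00%

100.00%


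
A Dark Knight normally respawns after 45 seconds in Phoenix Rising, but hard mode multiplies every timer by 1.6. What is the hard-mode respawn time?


Respawn time = base * multiplier
= 45 * 1.6
= 72.0 seconds

72.0 seconds


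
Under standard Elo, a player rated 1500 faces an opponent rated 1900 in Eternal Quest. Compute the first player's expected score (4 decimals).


Elo expected score: Ea = 1/(1 + 10^((Rb-Ra)/400))
Rb - Ra = 1900 - 1500 = 400
(Rb-Ra)/400 = 400/400 = 1.0
10^1.0 = 10.0
Ea = 1/(1 + 10.0) = 1/11.0 = 0.0909

0.0909


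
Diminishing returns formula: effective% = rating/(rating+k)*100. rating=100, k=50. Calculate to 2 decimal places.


effective% = rating / (rating + k) * 100
= 100 / (100 + 50) * 100
= 100 / 150 * 100
= 0.666667 * 100
= 66.67%

66.67%


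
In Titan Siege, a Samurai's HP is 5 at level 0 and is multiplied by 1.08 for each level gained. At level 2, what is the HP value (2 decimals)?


value = base * growth^level
= 5 * 1.08^2
= 5 * 1.1664
= 5.83

5.83 HP


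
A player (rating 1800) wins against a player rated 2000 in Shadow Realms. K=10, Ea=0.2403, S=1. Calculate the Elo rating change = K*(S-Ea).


Elo update: delta = K * (S - Ea), where S = 1 (wins)
S - Ea = 1 - 0.2403 = 0.7597
Rating change = 10 * 0.7597
= 7.60

7.60 rating points


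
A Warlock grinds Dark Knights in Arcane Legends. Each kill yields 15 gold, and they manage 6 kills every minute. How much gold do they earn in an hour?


Gold per minute = 15 * 6 = 90
Gold per hour = 90 * 60 = 5400

5400 gold/hour


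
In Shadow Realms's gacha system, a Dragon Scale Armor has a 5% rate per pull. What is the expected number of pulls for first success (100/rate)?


Expected pulls for a geometric distribution = 1/p = 100 / rate%
= 100 / 5
= 20.0

20.0 pulls


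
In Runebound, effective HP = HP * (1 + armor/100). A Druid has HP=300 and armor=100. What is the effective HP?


EHP = 300 * (1 + 100/100)
= 300 * (1 + 1.0)
= 300 * 2.0
= 600.0

600.0 EHP


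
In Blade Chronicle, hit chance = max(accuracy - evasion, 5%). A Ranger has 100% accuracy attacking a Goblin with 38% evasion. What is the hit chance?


accuracy - evasion = 100 - 38 = 62
Apply floor: max(62, 5) = 62
Hit chance = 62%

62%


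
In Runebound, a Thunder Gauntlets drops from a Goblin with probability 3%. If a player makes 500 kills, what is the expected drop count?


Expected drops = kills * (drop_rate / 100)
= 500 * (3 / 100)
= 500 * 0.03
= 15.0

15.0 drops


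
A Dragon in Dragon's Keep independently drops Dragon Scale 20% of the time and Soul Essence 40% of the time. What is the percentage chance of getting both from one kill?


For independent events, P(both) = P(A) * P(B)
= 20% * 40%
= 800 / 100 %
= 8.0%

8.0%


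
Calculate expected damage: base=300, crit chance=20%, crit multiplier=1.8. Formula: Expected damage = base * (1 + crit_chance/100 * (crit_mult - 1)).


E[dmg] = base * (1 + crit_chance * (crit_mult - 1))
cc as decimal = 20/100 = 0.2
cm - 1 = 1.8 - 1 = 0.8
Bonus factor = 0.2 * 0.8 = 0.16
Total multiplier = 1 + 0.16 = 1.16
Expected damage = 300 * 1.16 = 348.00

348.00 damage


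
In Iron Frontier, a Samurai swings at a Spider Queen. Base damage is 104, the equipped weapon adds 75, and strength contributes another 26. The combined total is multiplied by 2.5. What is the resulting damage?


Sum base + weapon + str = 104 + 75 + 26 = 205
Multiply by 2.5:
205 * 2.5 = 512.5

512.5 damage


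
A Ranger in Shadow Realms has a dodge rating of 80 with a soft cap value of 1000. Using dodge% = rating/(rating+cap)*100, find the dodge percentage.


dodge% = 80 / (80 + 1000) * 100
= 80 / 1080 * 100
= 0.074074 * 100
= 7.41%

7.41%


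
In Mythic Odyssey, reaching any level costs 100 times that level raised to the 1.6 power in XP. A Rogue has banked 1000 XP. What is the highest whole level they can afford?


XP = 100 * level^1.6, so level = (XP / 100)^(1/1.6)
= (1000 / 100)^(1/1.6)
= 10.0^0.625
= 4.217
Floor: level = 4

level 4


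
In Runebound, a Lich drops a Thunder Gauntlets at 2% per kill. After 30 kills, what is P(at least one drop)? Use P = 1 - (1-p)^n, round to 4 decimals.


P(at least one) = 1 - P(none) = 1 - (1-p)^n
p = 2/100 = 0.02
1 - p = 0.98
(1 - p)^30 = 0.98^30 = 0.545484
P(at least one) = 1 - 0.545484 = 0.4545

0.4545


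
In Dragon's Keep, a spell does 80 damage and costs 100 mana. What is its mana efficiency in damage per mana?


Efficiency = damage / mana
= 80 / 100
= 0.80

0.80 dmg/mana


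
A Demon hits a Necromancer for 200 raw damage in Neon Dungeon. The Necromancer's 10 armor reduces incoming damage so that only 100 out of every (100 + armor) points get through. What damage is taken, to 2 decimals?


actual = 200 * 100 / (100 + 10)
= 200 * 100 / 110
= 20000 / 110
= 181.82

181.82 damage


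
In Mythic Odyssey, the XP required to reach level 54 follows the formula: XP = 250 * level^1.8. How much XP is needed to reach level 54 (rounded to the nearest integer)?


XP = 250 * level^1.8
Substitute level = 54:
XP = 250 * 54^1.8
= 250 * 1313.1332
= 328283

328283 XP


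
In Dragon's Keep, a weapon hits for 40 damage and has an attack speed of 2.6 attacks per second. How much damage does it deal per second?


DPS = damage * attack_speed
= 40 * 2.6
= 104.0

104.0 DPS


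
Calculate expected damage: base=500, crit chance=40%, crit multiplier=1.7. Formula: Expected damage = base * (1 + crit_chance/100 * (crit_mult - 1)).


E[dmg] = base * (1 + crit_chance * (crit_mult - 1))
cc as decimal = 40/100 = 0.4
cm - 1 = 1.7 - 1 = 0.7
Bonus factor = 0.4 * 0.7 = 0.28
Total multiplier = 1 + 0.28 = 1.28
Expected damage = 500 * 1.28 = 640.00

640.00 damage


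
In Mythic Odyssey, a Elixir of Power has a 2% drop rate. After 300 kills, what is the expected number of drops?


Expected drops = kills * (drop_rate / 100)
= 300 * (2 / 100)
= 300 * 0.02
= 6.0

6.0 drops


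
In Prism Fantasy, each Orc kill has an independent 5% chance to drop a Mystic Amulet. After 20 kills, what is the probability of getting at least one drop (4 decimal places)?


P(at least one) = 1 - P(none) = 1 - (1-p)^n
p = 5/100 = 0.05
1 - p = 0.95
(1 - p)^20 = 0.95^20 = 0.358486
P(at least one) = 1 - 0.358486 = 0.6415

0.6415


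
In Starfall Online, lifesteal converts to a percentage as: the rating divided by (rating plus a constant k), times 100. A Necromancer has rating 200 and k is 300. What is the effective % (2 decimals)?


effective% = rating / (rating + k) * 100
= 200 / (200 + 300) * 100
= 200 / 500 * 100
= 0.4 * 100
= 40.00%

40.00%


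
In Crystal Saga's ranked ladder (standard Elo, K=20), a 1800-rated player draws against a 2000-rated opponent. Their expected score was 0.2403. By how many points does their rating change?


Elo update: delta = K * (S - Ea), where S = 0.5 (draws)
S - Ea = 0.5 - 0.2403 = 0.2597
Rating change = 20 * 0.2597
= 5.19

5.19 rating points


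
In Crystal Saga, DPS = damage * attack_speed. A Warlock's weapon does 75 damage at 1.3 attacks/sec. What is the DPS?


DPS = damage * attack_speed
= 75 * 1.3
= 97.5

97.5 DPS


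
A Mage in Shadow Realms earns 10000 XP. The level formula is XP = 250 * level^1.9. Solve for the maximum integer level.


XP = 250 * level^1.9, so level = (XP / 250)^(1/1.9)
= (10000 / 250)^(1/1.9)
= 40.0^0.5263
= 6.9693
Floor: level = 6

level 6


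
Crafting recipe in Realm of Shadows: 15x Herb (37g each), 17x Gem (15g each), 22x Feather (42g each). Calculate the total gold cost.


Cost breakdown:
  Herb: 15 * 37 = 555
  Gem: 17 * 15 = 255
  Feather: 22 * 42 = 924
Total = 555 + 255 + 924 = 1734

1734 gold


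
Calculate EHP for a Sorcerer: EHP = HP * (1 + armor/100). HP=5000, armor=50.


EHP = 5000 * (1 + 50/100)
= 5000 * (1 + 0.5)
= 5000 * 1.5
= 7500.0

7500.0 EHP


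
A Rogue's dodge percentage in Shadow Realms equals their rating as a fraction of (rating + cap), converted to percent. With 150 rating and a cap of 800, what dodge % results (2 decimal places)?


dodge% = 150 / (150 + 800) * 100
= 150 / 950 * 100
= 0.157895 * 100
= 15.79%

15.79%


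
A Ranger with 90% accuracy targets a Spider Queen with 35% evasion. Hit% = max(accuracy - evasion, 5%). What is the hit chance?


accuracy - evasion = 90 - 35 = 55
Apply floor: max(55, 5) = 55
Hit chance = 55%

55%


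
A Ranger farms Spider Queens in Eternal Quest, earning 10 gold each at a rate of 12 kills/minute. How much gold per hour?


Gold per minute = 10 * 12 = 120
Gold per hour = 120 * 60 = 7200

7200 gold/hour


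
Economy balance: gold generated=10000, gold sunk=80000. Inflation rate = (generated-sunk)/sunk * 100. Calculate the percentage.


Net gold = 10000 - 80000 = -70000
Inflation rate = net / sunk * 100 = -70000 / 80000 * 100
= -0.875 * 100
= -87.50%

-87.50%


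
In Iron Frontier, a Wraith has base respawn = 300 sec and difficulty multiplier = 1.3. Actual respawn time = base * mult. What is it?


Respawn time = base * multiplier
= 300 * 1.3
= 390.0 seconds

390.0 seconds


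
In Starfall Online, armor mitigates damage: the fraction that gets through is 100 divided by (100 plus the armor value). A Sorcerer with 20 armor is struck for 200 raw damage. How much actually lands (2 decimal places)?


actual = 200 * 100 / (100 + 20)
= 200 * 100 / 120
= 20000 / 120
= 166.67

166.67 damage


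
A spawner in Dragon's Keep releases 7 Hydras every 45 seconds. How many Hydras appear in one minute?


Spawns per minute = count * (60 / interval)
= 7 * (60 / 45)
= 7 * 1.3333
= 9.33

9.33 per minute


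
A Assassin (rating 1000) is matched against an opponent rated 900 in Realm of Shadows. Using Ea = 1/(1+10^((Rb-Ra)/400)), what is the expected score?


Elo expected score: Ea = 1/(1 + 10^((Rb-Ra)/400))
Rb - Ra = 900 - 1000 = -100
(Rb-Ra)/400 = -100/400 = -0.25
10^-0.25 = 0.562341
Ea = 1/(1 + 0.562341) = 1/1.562341 = 0.6401

0.6401


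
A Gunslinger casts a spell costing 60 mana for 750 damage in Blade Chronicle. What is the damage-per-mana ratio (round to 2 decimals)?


Efficiency = damage / mana
= 750 / 60
= 12.50

12.50 dmg/mana


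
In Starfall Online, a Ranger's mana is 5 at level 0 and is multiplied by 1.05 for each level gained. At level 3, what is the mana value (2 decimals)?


value = base * growth^level
= 5 * 1.05^3
= 5 * 1.157625
= 5.79

5.79 mana


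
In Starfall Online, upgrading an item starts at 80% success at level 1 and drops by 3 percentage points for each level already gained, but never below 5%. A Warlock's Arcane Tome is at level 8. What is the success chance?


raw_rate = 80 - 3 * (8 - 1)
= 80 - 3 * 7
= 80 - 21
= 59
Apply floor: max(59, 5) = 59%

59%


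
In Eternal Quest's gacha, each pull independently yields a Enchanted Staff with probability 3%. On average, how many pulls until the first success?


Expected pulls for a geometric distribution = 1/p = 100 / rate%
= 100 / 3
= 33.33

33.33 pulls


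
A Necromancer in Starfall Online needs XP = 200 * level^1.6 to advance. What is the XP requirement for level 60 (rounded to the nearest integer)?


XP = 200 * level^1.6
Substitute level = 60:
XP = 200 * 60^1.6
= 200 * 699.9097
= 139982

139982 XP


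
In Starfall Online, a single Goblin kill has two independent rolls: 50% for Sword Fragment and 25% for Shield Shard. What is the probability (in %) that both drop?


For independent events, P(both) = P(A) * P(B)
= 50% * 25%
= 1250 / 100 %
= 12.5%

12.5%


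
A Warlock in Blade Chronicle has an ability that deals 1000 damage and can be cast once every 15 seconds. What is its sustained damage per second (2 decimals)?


DPS = damage / cooldown
= 1000 / 15
= 66.67

66.67 DPS


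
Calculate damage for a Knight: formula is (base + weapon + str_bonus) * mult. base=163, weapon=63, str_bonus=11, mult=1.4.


Sum base + weapon + str = 163 + 63 + 11 = 237
Multiply by 1.4:
237 * 1.4 = 331.8

331.8 damage


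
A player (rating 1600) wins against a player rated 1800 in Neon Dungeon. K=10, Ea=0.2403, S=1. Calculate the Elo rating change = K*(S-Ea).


Elo update: delta = K * (S - Ea), where S = 1 (wins)
S - Ea = 1 - 0.2403 = 0.7597
Rating change = 10 * 0.7597
= 7.60

7.60 rating points


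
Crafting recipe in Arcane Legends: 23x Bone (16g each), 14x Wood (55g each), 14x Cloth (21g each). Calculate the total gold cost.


Cost breakdown:
  Bone: 23 * 16 = 368
  Wood: 14 * 55 = 770
  Cloth: 14 * 21 = 294
Total = 368 + 770 + 294 = 1432

1432 gold


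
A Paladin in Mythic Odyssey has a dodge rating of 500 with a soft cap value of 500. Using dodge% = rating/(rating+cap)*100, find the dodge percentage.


dodge% = 500 / (500 + 500) * 100
= 500 / 1000 * 100
= 0.5 * 100
= 50.00%

50.00%


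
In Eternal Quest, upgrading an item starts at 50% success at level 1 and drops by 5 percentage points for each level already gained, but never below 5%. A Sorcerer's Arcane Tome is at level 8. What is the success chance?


raw_rate = 50 - 5 * (8 - 1)
= 50 - 5 * 7
= 50 - 35
= 15
Apply floor: max(15, 5) = 15%

15%


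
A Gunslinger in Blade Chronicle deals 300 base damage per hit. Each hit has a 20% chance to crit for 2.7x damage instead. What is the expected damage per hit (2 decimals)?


E[dmg] = base * (1 + crit_chance * (crit_mult - 1))
cc as decimal = 20/100 = 0.2
cm - 1 = 2.7 - 1 = 1.7
Bonus factor = 0.2 * 1.7 = 0.34
Total multiplier = 1 + 0.34 = 1.34
Expected damage = 300 * 1.34 = 402.00

402.00 damage


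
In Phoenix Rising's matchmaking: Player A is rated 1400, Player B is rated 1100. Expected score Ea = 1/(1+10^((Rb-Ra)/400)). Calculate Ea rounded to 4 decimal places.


Elo expected score: Ea = 1/(1 + 10^((Rb-Ra)/400))
Rb - Ra = 1100 - 1400 = -300
(Rb-Ra)/400 = -300/400 = -0.75
10^-0.75 = 0.177828
Ea = 1/(1 + 0.177828) = 1/1.177828 = 0.8490

0.8490


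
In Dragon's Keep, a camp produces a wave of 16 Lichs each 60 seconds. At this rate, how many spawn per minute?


Spawns per minute = count * (60 / interval)
= 16 * (60 / 60)
= 16 * 1.0
= 16.0

16.0 per minute


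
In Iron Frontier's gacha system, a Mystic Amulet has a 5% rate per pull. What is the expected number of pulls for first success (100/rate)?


Expected pulls for a geometric distribution = 1/p = 100 / rate%
= 100 / 5
= 20.0

20.0 pulls


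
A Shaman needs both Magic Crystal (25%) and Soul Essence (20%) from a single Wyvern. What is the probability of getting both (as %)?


For independent events, P(both) = P(A) * P(B)
= 25% * 20%
= 500 / 100 %
= 5.0%

5.0%


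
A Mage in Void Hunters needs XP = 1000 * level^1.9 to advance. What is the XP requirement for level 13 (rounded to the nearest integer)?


XP = 1000 * level^1.9
Substitute level = 13:
XP = 1000 * 13^1.9
= 1000 * 130.7653
= 130765

130765 XP


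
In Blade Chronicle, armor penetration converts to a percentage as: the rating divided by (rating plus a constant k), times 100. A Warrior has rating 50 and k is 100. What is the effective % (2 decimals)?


effective% = rating / (rating + k) * 100
= 50 / (50 + 100) * 100
= 50 / 150 * 100
= 0.333333 * 100
= 33.33%

33.33%


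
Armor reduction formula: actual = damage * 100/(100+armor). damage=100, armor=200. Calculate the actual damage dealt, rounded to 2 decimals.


actual = 100 * 100 / (100 + 200)
= 100 * 100 / 300
= 10000 / 300
= 33.33

33.33 damage


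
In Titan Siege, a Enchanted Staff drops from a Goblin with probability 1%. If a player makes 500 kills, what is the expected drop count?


Expected drops = kills * (drop_rate / 100)
= 500 * (1 / 100)
= 500 * 0.01
= 5.0

5.0 drops


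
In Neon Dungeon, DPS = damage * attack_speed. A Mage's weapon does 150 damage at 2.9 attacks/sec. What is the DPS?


DPS = damage * attack_speed
= 150 * 2.9
= 435.0

435.0 DPS


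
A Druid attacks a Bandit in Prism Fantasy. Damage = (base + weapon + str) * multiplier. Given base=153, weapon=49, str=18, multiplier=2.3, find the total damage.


Sum base + weapon + str = 153 + 49 + 18 = 220
Multiply by 2.3:
220 * 2.3 = 506.0

506.0 damage


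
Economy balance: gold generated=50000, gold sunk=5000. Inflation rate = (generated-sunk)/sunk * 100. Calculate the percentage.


Net gold = 50000 - 5000 = 45000
Inflation rate = net / sunk * 100 = 45000 / 5000 * 100
= 9.0 * 100
= 900.00%

900.00%


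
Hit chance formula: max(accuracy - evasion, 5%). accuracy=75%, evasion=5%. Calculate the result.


accuracy - evasion = 75 - 5 = 70
Apply floor: max(70, 5) = 70
Hit chance = 70%

70%


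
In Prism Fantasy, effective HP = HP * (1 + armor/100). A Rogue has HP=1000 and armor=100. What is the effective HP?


EHP = 1000 * (1 + 100/100)
= 1000 * (1 + 1.0)
= 1000 * 2.0
= 2000.0

2000.0 EHP


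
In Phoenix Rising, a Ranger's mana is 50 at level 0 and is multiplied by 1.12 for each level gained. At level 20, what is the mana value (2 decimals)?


value = base * growth^level
= 50 * 1.12^20
= 50 * 9.646293
= 482.31

482.31 mana


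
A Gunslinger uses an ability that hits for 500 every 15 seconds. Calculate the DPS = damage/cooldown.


DPS = damage / cooldown
= 500 / 15
= 33.33

33.33 DPS


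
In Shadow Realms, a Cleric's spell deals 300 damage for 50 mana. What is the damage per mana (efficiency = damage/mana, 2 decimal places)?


Efficiency = damage / mana
= 300 / 50
= 6.00

6.00 dmg/mana


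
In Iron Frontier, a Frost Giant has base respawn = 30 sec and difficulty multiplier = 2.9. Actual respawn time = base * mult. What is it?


Respawn time = base * multiplier
= 30 * 2.9
= 87.0 seconds

87.0 seconds


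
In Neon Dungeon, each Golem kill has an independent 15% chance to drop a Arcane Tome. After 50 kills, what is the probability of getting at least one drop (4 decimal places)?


P(at least one) = 1 - P(none) = 1 - (1-p)^n
p = 15/100 = 0.15
1 - p = 0.85
(1 - p)^50 = 0.85^50 = 0.000296
P(at least one) = 1 - 0.000296 = 0.9997

0.9997


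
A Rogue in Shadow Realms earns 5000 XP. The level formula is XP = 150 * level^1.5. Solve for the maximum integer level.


XP = 150 * level^1.5, so level = (XP / 150)^(1/1.5)
= (5000 / 150)^(1/1.5)
= 33.3333^0.6667
= 10.3574
Floor: level = 10

level 10


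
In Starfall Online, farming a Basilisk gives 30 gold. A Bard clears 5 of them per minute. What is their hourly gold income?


Gold per minute = 30 * 5 = 150
Gold per hour = 150 * 60 = 9000

9000 gold/hour


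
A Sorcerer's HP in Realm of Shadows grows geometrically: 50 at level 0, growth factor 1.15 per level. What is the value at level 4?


value = base * growth^level
= 50 * 1.15^4
= 50 * 1.749006
= 87.45

87.45 HP


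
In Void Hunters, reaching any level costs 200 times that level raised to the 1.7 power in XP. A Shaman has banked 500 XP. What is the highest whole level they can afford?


XP = 200 * level^1.7, so level = (XP / 200)^(1/1.7)
= (500 / 200)^(1/1.7)
= 2.5^0.5882
= 1.7143
Floor: level = 1

level 1


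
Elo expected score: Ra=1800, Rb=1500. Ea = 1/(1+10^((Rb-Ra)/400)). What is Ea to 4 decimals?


Elo expected score: Ea = 1/(1 + 10^((Rb-Ra)/400))
Rb - Ra = 1500 - 1800 = -300
(Rb-Ra)/400 = -300/400 = -0.75
10^-0.75 = 0.177828
Ea = 1/(1 + 0.177828) = 1/1.177828 = 0.8490

0.8490


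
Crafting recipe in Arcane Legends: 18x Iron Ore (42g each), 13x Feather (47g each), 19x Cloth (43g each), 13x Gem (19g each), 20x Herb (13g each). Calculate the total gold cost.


Cost breakdown:
  Iron Ore: 18 * 42 = 756
  Feather: 13 * 47 = 611
  Cloth: 19 * 43 = 817
  Gem: 13 * 19 = 247
  Herb: 20 * 13 = 260
Total = 756 + 611 + 817 + 247 + 260 = 2691

2691 gold


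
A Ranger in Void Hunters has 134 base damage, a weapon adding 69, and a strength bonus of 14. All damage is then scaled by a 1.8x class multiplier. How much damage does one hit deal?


Sum base + weapon + str = 134 + 69 + 14 = 217
Multiply by 1.8:
217 * 1.8 = 390.6

390.6 damage


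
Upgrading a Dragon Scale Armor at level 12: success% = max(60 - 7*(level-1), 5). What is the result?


raw_rate = 60 - 7 * (12 - 1)
= 60 - 7 * 11
= 60 - 77
= -17
Apply floor: max(-17, 5) = 5%

5%


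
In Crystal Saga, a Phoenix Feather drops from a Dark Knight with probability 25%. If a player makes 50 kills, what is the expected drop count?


Expected drops = kills * (drop_rate / 100)
= 50 * (25 / 100)
= 50 * 0.25
= 12.5

12.5 drops


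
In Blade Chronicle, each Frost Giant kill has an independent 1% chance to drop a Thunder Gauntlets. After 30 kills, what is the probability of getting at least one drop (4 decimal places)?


P(at least one) = 1 - P(none) = 1 - (1-p)^n
p = 1/100 = 0.01
1 - p = 0.99
(1 - p)^30 = 0.99^30 = 0.739700
P(at least one) = 1 - 0.739700 = 0.2603

0.2603


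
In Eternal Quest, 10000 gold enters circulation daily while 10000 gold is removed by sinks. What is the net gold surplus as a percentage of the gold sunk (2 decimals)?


Net gold = 10000 - 10000 = 0
Inflation rate = net / sunk * 100 = 0 / 10000 * 100
= 0.0 * 100
= 0.00%

0.00%


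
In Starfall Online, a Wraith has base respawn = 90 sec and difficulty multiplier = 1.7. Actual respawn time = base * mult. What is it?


Respawn time = base * multiplier
= 90 * 1.7
= 153.0 seconds

153.0 seconds


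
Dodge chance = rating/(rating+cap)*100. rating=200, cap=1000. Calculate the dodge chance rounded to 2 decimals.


dodge% = 200 / (200 + 1000) * 100
= 200 / 1200 * 100
= 0.166667 * 100
= 16.67%

16.67%


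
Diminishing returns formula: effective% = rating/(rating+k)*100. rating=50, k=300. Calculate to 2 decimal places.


effective% = rating / (rating + k) * 100
= 50 / (50 + 300) * 100
= 50 / 350 * 100
= 0.142857 * 100
= 14.29%

14.29%


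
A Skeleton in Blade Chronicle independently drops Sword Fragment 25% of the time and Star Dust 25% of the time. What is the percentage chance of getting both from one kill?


For independent events, P(both) = P(A) * P(B)
= 25% * 25%
= 625 / 100 %
= 6.25%

6.25%


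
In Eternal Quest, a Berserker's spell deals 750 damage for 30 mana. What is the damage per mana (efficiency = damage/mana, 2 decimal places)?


Efficiency = damage / mana
= 750 / 30
= 25.00

25.00 dmg/mana


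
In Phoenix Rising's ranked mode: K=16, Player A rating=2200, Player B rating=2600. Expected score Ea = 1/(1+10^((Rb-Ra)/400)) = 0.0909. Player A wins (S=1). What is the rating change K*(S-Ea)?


Elo update: delta = K * (S - Ea), where S = 1 (wins)
S - Ea = 1 - 0.0909 = 0.9091
Rating change = 16 * 0.9091
= 14.55

14.55 rating points


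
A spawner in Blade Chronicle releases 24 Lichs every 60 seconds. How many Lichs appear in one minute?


Spawns per minute = count * (60 / interval)
= 24 * (60 / 60)
= 24 * 1.0
= 24.0

24.0 per minute


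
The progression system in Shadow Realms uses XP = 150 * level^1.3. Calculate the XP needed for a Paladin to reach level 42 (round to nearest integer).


XP = 150 * level^1.3
Substitute level = 42:
XP = 150 * 42^1.3
= 150 * 128.8914
= 19334

19334 XP


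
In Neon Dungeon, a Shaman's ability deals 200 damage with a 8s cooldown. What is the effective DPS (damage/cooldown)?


DPS = damage / cooldown
= 200 / 8
= 25.00

25.00 DPS


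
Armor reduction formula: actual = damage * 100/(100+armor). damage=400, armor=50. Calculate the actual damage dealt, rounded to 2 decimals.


actual = 400 * 100 / (100 + 50)
= 400 * 100 / 150
= 40000 / 150
= 266.67

266.67 damage


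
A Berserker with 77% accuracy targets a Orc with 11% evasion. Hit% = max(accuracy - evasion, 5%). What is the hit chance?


accuracy - evasion = 77 - 11 = 66
Apply floor: max(66, 5) = 66
Hit chance = 66%

66%


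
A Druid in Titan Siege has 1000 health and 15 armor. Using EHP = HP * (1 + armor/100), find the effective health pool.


EHP = 1000 * (1 + 15/100)
= 1000 * (1 + 0.15)
= 1000 * 1.15
= 1150.0

1150.0 EHP


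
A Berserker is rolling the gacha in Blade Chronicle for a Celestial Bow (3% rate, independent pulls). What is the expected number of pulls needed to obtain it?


Expected pulls for a geometric distribution = 1/p = 100 / rate%
= 100 / 3
= 33.33

33.33 pulls


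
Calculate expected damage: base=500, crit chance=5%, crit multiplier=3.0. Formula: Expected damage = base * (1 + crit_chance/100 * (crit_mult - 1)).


E[dmg] = base * (1 + crit_chance * (crit_mult - 1))
cc as decimal = 5/100 = 0.05
cm - 1 = 3.0 - 1 = 2.0
Bonus factor = 0.05 * 2.0 = 0.1
Total multiplier = 1 + 0.1 = 1.1
Expected damage = 500 * 1.1 = 550.00

550.00 damage


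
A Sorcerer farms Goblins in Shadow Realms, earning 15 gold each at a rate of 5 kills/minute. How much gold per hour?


Gold per minute = 15 * 5 = 75
Gold per hour = 75 * 60 = 4500

4500 gold/hour


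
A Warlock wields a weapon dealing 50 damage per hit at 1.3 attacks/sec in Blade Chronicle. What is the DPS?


DPS = damage * attack_speed
= 50 * 1.3
= 65.0

65.0 DPS


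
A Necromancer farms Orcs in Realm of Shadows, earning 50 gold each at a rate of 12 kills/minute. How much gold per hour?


Gold per minute = 50 * 12 = 600
Gold per hour = 600 * 60 = 36000

36000 gold/hour


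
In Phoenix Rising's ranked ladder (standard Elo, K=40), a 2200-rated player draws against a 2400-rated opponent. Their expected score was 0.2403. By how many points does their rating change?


Elo update: delta = K * (S - Ea), where S = 0.5 (draws)
S - Ea = 0.5 - 0.2403 = 0.2597
Rating change = 40 * 0.2597
= 10.39

10.39 rating points


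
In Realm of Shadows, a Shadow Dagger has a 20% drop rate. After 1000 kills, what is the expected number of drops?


Expected drops = kills * (drop_rate / 100)
= 1000 * (20 / 100)
= 1000 * 0.2
= 200.0

200.0 drops


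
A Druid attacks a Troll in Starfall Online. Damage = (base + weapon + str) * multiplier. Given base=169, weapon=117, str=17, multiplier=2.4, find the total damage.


Sum base + weapon + str = 169 + 117 + 17 = 303
Multiply by 2.4:
303 * 2.4 = 727.2

727.2 damage


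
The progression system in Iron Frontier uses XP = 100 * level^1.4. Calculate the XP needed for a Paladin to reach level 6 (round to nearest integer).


XP = 100 * level^1.4
Substitute level = 6:
XP = 100 * 6^1.4
= 100 * 12.286
= 1229

1229 XP


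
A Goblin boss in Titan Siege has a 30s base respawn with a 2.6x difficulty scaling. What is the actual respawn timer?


Respawn time = base * multiplier
= 30 * 2.6
= 78.0 seconds

78.0 seconds


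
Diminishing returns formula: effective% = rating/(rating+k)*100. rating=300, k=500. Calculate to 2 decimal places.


effective% = rating / (rating + k) * 100
= 300 / (300 + 500) * 100
= 300 / 800 * 100
= 0.375 * 100
= 37.50%

37.50%


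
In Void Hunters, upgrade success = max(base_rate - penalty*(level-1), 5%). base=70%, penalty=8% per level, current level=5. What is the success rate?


raw_rate = 70 - 8 * (5 - 1)
= 70 - 8 * 4
= 70 - 32
= 38
Apply floor: max(38, 5) = 38%

38%


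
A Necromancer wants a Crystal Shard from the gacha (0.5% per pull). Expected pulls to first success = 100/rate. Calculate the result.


Expected pulls for a geometric distribution = 1/p = 100 / rate%
= 100 / 0.5
= 200.0

200.0 pulls


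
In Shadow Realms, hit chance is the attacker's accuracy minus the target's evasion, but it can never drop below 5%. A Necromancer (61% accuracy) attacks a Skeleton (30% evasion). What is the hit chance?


accuracy - evasion = 61 - 30 = 31
Apply floor: max(31, 5) = 31
Hit chance = 31%

31%


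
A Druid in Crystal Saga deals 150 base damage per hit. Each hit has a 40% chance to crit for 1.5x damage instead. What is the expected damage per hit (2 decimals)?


E[dmg] = base * (1 + crit_chance * (crit_mult - 1))
cc as decimal = 40/100 = 0.4
cm - 1 = 1.5 - 1 = 0.5
Bonus factor = 0.4 * 0.5 = 0.2
Total multiplier = 1 + 0.2 = 1.2
Expected damage = 150 * 1.2 = 180.00

180.00 damage


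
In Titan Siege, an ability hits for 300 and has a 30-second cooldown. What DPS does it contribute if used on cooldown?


DPS = damage / cooldown
= 300 / 30
= 10.00

10.00 DPS


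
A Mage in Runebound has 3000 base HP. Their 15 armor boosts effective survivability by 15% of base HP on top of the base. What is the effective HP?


EHP = 3000 * (1 + 15/100)
= 3000 * (1 + 0.15)
= 3000 * 1.15
= 3450.0

3450.0 EHP


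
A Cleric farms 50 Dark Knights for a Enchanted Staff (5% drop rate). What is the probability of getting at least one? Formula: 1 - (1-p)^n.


P(at least one) = 1 - P(none) = 1 - (1-p)^n
p = 5/100 = 0.05
1 - p = 0.95
(1 - p)^50 = 0.95^50 = 0.076945
P(at least one) = 1 - 0.076945 = 0.9231

0.9231


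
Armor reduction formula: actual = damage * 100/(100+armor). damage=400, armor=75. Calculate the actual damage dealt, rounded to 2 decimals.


actual = 400 * 100 / (100 + 75)
= 400 * 100 / 175
= 40000 / 175
= 228.57

228.57 damage


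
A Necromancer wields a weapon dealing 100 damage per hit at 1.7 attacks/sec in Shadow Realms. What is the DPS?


DPS = damage * attack_speed
= 100 * 1.7
= 170.0

170.0 DPS


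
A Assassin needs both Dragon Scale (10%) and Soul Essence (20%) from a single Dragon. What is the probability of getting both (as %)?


For independent events, P(both) = P(A) * P(B)
= 10% * 20%
= 200 / 100 %
= 2.0%

2.0%


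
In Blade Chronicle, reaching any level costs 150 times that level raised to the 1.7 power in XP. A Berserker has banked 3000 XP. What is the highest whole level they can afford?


XP = 150 * level^1.7, so level = (XP / 150)^(1/1.7)
= (3000 / 150)^(1/1.7)
= 20.0^0.5882
= 5.8252
Floor: level = 5

level 5


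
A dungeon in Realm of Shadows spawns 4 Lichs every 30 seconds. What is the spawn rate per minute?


Spawns per minute = count * (60 / interval)
= 4 * (60 / 30)
= 4 * 2.0
= 8.0

8.0 per minute


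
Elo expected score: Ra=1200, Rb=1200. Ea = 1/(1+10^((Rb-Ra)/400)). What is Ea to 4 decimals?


Elo expected score: Ea = 1/(1 + 10^((Rb-Ra)/400))
Rb - Ra = 1200 - 1200 = 0
(Rb-Ra)/400 = 0/400 = 0.0
10^0.0 = 1.0
Ea = 1/(1 + 1.0) = 1/2.0 = 0.5000

0.5000


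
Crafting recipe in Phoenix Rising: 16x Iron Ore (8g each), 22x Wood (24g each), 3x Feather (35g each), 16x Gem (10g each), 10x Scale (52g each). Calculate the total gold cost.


Cost breakdown:
  Iron Ore: 16 * 8 = 128
  Wood: 22 * 24 = 528
  Feather: 3 * 35 = 105
  Gem: 16 * 10 = 160
  Scale: 10 * 52 = 520
Total = 128 + 528 + 105 + 160 + 520 = 1441

1441 gold


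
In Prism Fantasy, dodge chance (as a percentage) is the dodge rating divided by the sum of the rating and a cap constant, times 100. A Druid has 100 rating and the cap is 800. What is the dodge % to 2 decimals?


dodge% = 100 / (100 + 800) * 100
= 100 / 900 * 100
= 0.111111 * 100
= 11.11%

11.11%


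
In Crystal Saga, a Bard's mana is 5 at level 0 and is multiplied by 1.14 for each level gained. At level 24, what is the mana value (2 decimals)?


value = base * growth^level
= 5 * 1.14^24
= 5 * 23.212207
= 116.06

116.06 mana


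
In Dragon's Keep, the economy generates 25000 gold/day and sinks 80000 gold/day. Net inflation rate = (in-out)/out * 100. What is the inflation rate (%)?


Net gold = 25000 - 80000 = -55000
Inflation rate = net / sunk * 100 = -55000 / 80000 * 100
= -0.6875 * 100
= -68.75%

-68.75%


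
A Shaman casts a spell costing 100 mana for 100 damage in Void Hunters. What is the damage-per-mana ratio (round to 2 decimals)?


Efficiency = damage / mana
= 100 / 100
= 1.00

1.00 dmg/mana


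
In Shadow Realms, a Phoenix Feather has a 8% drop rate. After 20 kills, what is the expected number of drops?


Expected drops = kills * (drop_rate / 100)
= 20 * (8 / 100)
= 20 * 0.08
= 1.6

1.6 drops


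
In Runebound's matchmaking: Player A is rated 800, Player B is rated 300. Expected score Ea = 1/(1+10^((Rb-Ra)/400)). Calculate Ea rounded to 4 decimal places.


Elo expected score: Ea = 1/(1 + 10^((Rb-Ra)/400))
Rb - Ra = 300 - 800 = -500
(Rb-Ra)/400 = -500/400 = -1.25
10^-1.25 = 0.056234
Ea = 1/(1 + 0.056234) = 1/1.056234 = 0.9468

0.9468


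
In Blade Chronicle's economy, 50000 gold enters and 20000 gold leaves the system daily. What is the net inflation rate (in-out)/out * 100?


Net gold = 50000 - 20000 = 30000
Inflation rate = net / sunk * 100 = 30000 / 20000 * 100
= 1.5 * 100
= 150.00%

150.00%


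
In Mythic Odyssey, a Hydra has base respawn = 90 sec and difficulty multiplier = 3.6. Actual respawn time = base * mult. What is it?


Respawn time = base * multiplier
= 90 * 3.6
= 324.0 seconds

324.0 seconds


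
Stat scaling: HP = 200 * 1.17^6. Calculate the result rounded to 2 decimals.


value = base * growth^level
= 200 * 1.17^6
= 200 * 2.565164
= 513.03

513.03 HP


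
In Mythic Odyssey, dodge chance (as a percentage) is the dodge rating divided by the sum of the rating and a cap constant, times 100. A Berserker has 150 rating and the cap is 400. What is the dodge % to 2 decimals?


dodge% = 150 / (150 + 400) * 100
= 150 / 550 * 100
= 0.272727 * 100
= 27.27%

27.27%


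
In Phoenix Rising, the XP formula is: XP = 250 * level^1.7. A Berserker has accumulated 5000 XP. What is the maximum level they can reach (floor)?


XP = 250 * level^1.7, so level = (XP / 250)^(1/1.7)
= (5000 / 250)^(1/1.7)
= 20.0^0.5882
= 5.8252
Floor: level = 5

level 5


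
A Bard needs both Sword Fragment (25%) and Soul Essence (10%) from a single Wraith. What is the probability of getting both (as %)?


For independent events, P(both) = P(A) * P(B)
= 25% * 10%
= 250 / 100 %
= 2.5%

2.5%


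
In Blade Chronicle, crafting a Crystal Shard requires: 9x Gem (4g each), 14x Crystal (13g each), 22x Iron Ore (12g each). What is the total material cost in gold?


Cost breakdown:
  Gem: 9 * 4 = 36
  Crystal: 14 * 13 = 182
  Iron Ore: 22 * 12 = 264
Total = 36 + 182 + 264 = 482

482 gold


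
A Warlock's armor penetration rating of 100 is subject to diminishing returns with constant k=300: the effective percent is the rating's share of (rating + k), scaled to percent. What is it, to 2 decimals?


effective% = rating / (rating + k) * 100
= 100 / (100 + 300) * 100
= 100 / 400 * 100
= 0.25 * 100
= 25.00%

25.00%


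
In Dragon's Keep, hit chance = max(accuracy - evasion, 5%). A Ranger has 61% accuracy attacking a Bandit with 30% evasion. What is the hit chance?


accuracy - evasion = 61 - 30 = 31
Apply floor: max(31, 5) = 31
Hit chance = 31%

31%


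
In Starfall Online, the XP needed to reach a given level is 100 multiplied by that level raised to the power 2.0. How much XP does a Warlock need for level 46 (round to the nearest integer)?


XP = 100 * level^2.0
Substitute level = 46:
XP = 100 * 46^2.0
= 100 * 2116.0
= 211600

211600 XP


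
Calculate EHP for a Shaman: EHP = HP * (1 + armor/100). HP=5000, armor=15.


EHP = 5000 * (1 + 15/100)
= 5000 * (1 + 0.15)
= 5000 * 1.15
= 5750.0

5750.0 EHP


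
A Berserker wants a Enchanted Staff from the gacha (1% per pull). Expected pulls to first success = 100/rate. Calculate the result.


Expected pulls for a geometric distribution = 1/p = 100 / rate%
= 100 / 1
= 100.0

100.0 pulls


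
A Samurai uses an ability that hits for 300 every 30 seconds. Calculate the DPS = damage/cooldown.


DPS = damage / cooldown
= 300 / 30
= 10.00

10.00 DPS


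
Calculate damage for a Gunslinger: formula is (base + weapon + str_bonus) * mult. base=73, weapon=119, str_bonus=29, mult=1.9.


Sum base + weapon + str = 73 + 119 + 29 = 221
Multiply by 1.9:
221 * 1.9 = 419.9

419.9 damage


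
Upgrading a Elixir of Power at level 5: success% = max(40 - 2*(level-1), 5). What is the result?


raw_rate = 40 - 2 * (5 - 1)
= 40 - 2 * 4
= 40 - 8
= 32
Apply floor: max(32, 5) = 32%

32%


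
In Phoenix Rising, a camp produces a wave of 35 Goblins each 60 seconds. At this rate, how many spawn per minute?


Spawns per minute = count * (60 / interval)
= 35 * (60 / 60)
= 35 * 1.0
= 35.0

35.0 per minute


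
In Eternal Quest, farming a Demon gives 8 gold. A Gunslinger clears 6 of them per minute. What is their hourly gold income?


Gold per minute = 8 * 6 = 48
Gold per hour = 48 * 60 = 2880

2880 gold/hour


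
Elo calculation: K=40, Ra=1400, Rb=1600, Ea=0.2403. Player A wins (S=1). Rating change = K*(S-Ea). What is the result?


Elo update: delta = K * (S - Ea), where S = 1 (wins)
S - Ea = 1 - 0.2403 = 0.7597
Rating change = 40 * 0.7597
= 30.39

30.39 rating points


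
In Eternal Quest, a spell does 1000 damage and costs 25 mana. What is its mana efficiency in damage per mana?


Efficiency = damage / mana
= 1000 / 25
= 40.00

40.00 dmg/mana
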